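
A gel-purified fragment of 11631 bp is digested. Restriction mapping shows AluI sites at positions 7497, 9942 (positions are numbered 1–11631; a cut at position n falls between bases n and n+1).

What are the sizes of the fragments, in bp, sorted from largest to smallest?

Linear molecule, 2 cuts → 3 fragments:
  7497 − 0 = 7497 bp
  9942 − 7497 = 2445 bp
  11631 − 9942 = 1689 bp
Sorted largest to smallest: 7497, 2445, 1689 bp.

7497, 2445, 1689 bp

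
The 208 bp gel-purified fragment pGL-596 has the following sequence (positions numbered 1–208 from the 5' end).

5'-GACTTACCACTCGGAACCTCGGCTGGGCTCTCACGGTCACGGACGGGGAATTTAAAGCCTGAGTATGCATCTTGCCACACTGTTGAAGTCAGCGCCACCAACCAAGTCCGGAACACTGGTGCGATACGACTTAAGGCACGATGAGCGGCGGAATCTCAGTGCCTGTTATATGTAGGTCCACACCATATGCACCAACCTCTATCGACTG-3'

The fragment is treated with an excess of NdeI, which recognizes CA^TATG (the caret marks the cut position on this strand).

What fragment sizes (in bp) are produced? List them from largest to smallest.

185, 23 bp

The NdeI site (CATATG) starts at position 184.
NdeI cuts after base 2 of each site, so after position 185.
Linear molecule, 1 cut → 2 fragments:
  1–185 → 185 bp
  186–208 → 23 bp
Sorted largest to smallest: 185, 23 bp.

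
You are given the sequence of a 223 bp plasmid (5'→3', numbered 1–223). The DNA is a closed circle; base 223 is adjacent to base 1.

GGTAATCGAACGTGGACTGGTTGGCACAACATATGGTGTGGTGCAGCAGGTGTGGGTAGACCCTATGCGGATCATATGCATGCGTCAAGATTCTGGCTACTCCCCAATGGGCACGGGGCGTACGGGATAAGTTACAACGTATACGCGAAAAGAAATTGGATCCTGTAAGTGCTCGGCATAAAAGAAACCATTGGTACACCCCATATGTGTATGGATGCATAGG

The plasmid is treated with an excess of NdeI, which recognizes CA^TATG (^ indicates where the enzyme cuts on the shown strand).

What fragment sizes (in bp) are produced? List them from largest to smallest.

NdeI sites (CATATG) start at positions 30, 73, 202.
NdeI cuts after base 2 of each site, so after positions 31, 74, 203.
Circular molecule, 3 cuts → 3 fragments:
  32–74 → 43 bp
  75–203 → 129 bp
  204–223 then 1–31 → 20 + 31 = 51 bp
Sorted largest to smallest: 129, 51, 43 bp.

129, 51, 43 bp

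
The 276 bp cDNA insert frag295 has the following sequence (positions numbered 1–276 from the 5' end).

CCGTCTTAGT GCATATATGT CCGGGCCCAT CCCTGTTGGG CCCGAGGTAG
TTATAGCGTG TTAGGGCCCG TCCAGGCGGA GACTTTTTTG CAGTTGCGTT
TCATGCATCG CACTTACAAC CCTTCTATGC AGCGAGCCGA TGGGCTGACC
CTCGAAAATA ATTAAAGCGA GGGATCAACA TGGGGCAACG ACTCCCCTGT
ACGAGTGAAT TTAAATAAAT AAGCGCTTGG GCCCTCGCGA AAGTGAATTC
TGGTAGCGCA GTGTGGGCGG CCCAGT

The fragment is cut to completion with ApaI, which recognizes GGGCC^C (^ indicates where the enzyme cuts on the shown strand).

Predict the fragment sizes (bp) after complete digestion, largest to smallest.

ApaI sites (GGGCCC) start at positions 23, 38, 64, 229.
ApaI cuts after base 5 of each site (before the last base), so after positions 27, 42, 68, 233.
Linear molecule, 4 cuts → 5 fragments:
  1–27 → 27 bp
  28–42 → 15 bp
  43–68 → 26 bp
  69–233 → 165 bp
  234–276 → 43 bp
Sorted largest to smallest: 165, 43, 27, 26, 15 bp.

165, 43, 27, 26, 15 bp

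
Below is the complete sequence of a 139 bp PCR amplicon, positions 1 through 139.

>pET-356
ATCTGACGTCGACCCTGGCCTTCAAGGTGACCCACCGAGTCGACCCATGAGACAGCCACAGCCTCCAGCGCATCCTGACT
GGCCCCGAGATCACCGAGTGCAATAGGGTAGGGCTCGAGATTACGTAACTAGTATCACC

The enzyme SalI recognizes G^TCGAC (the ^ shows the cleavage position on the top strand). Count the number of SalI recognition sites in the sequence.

GTCGAC occurs starting at positions 8, 39.
SalI cuts at 2 sites.

2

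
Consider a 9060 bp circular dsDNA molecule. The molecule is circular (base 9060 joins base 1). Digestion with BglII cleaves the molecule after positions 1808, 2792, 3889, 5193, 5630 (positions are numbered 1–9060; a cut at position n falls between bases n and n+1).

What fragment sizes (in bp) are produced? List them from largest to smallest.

5238, 1304, 1097, 984, 437 bp

Circular molecule, 5 cuts → 5 fragments:
  2792 − 1808 = 984 bp
  3889 − 2792 = 1097 bp
  5193 − 3889 = 1304 bp
  5630 − 5193 = 437 bp
  wrap: 9060 − 5630 + 1808 = 5238 bp
Sorted largest to smallest: 5238, 1304, 1097, 984, 437 bp.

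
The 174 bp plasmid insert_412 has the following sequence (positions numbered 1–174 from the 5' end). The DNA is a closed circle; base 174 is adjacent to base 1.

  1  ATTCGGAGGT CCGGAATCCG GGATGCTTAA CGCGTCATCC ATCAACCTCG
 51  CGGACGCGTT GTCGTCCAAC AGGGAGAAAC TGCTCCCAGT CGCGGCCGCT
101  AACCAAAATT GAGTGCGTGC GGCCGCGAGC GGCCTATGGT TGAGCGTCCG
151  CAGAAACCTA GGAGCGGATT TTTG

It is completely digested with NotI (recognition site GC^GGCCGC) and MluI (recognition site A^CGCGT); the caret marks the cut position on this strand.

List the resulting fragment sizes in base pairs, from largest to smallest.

84, 39, 27, 24 bp

NotI sites (GCGGCCGC) start at positions 92, 119.
NotI cuts after base 2 of each site, so after positions 93, 120.
MluI sites (ACGCGT) start at positions 30, 54.
MluI cuts after the first base of each site, so after positions 30, 54.
Combined cut positions: 30, 54, 93, 120.
Circular molecule, 4 cuts → 4 fragments:
  31–54 → 24 bp
  55–93 → 39 bp
  94–120 → 27 bp
  121–174 then 1–30 → 54 + 30 = 84 bp
Sorted largest to smallest: 84, 39, 27, 24 bp.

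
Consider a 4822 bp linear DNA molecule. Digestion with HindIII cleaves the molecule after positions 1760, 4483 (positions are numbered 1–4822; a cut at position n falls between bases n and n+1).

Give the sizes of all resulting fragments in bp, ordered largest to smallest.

2723, 1760, 339 bp

Linear molecule, 2 cuts → 3 fragments:
  1760 − 0 = 1760 bp
  4483 − 1760 = 2723 bp
  4822 − 4483 = 339 bp
Sorted largest to smallest: 2723, 1760, 339 bp.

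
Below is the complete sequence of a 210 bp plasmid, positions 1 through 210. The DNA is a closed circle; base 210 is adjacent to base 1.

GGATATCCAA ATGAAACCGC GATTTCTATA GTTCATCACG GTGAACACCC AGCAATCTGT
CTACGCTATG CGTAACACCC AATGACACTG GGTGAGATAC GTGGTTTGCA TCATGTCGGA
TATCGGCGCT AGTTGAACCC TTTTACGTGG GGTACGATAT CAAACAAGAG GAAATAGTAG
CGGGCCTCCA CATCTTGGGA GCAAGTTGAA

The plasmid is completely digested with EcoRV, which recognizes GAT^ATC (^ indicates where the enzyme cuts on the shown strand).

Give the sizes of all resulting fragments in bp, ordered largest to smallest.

EcoRV sites (GATATC) start at positions 2, 119, 156.
EcoRV cuts after base 3 of each site, so after positions 4, 121, 158.
Circular molecule, 3 cuts → 3 fragments:
  5–121 → 117 bp
  122–158 → 37 bp
  159–210 then 1–4 → 52 + 4 = 56 bp
Sorted largest to smallest: 117, 56, 37 bp.

117, 56, 37 bp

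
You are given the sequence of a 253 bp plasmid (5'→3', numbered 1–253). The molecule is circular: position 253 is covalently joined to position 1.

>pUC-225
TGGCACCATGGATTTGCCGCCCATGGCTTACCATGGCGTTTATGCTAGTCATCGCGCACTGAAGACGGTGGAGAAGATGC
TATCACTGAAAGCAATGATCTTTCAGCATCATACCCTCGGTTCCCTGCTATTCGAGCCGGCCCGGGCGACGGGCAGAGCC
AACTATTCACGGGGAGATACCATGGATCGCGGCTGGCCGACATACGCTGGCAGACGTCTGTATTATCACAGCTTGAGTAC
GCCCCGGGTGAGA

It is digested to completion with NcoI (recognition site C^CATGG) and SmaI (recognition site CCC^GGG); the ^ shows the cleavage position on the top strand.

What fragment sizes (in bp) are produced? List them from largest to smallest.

NcoI sites (CCATGG) start at positions 6, 21, 31, 180.
NcoI cuts after the first base of each site, so after positions 6, 21, 31, 180.
SmaI sites (CCCGGG) start at positions 141, 243.
SmaI cuts after base 3 of each site, so after positions 143, 245.
Combined cut positions: 6, 21, 31, 143, 180, 245.
Circular molecule, 6 cuts → 6 fragments:
  7–21 → 15 bp
  22–31 → 10 bp
  32–143 → 112 bp
  144–180 → 37 bp
  181–245 → 65 bp
  246–253 then 1–6 → 8 + 6 = 14 bp
Sorted largest to smallest: 112, 65, 37, 15, 14, 10 bp.

112, 65, 37, 15, 14, 10 bp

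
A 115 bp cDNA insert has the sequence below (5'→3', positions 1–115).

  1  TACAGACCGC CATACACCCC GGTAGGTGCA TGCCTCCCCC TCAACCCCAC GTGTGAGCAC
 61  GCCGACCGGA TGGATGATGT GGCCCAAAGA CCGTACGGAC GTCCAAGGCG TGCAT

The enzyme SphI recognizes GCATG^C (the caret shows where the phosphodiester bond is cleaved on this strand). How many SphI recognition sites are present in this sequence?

1

GCATGC occurs starting at position 28.
SphI cuts at 1 site.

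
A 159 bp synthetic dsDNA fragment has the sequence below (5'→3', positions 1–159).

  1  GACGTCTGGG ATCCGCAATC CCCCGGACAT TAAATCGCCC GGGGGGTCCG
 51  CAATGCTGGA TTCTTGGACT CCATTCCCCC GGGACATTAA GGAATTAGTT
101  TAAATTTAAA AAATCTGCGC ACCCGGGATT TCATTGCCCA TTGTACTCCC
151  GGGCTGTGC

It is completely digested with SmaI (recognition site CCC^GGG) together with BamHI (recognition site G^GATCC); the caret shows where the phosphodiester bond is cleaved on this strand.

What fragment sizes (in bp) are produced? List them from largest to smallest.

SmaI sites (CCCGGG) start at positions 38, 78, 122, 148.
SmaI cuts after base 3 of each site, so after positions 40, 80, 124, 150.
The BamHI site (GGATCC) starts at position 9.
BamHI cuts after the first base of each site, so after position 9.
Combined cut positions: 9, 40, 80, 124, 150.
Linear molecule, 5 cuts → 6 fragments:
  1–9 → 9 bp
  10–40 → 31 bp
  41–80 → 40 bp
  81–124 → 44 bp
  125–150 → 26 bp
  151–159 → 9 bp
Sorted largest to smallest: 44, 40, 31, 26, 9, 9 bp.

44, 40, 31, 26, 9, 9 bp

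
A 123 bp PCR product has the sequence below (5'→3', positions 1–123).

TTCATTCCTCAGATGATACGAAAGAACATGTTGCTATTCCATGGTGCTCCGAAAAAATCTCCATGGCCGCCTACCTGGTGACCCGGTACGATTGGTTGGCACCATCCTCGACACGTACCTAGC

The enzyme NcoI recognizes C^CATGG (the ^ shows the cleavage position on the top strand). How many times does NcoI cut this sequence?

CCATGG occurs starting at positions 39, 61.
NcoI cuts at 2 sites.

2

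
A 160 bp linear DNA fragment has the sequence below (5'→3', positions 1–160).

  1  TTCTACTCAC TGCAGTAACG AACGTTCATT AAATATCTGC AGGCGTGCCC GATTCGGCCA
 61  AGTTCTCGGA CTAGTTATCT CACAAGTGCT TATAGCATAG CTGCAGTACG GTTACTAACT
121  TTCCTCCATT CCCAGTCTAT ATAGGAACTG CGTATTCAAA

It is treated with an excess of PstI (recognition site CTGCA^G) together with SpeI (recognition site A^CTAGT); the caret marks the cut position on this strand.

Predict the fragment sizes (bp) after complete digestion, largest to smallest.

55, 35, 29, 27, 14 bp

PstI sites (CTGCAG) start at positions 10, 37, 101.
PstI cuts after base 5 of each site (before the last base), so after positions 14, 41, 105.
The SpeI site (ACTAGT) starts at position 70.
SpeI cuts after the first base of each site, so after position 70.
Combined cut positions: 14, 41, 70, 105.
Linear molecule, 4 cuts → 5 fragments:
  1–14 → 14 bp
  15–41 → 27 bp
  42–70 → 29 bp
  71–105 → 35 bp
  106–160 → 55 bp
Sorted largest to smallest: 55, 35, 29, 27, 14 bp.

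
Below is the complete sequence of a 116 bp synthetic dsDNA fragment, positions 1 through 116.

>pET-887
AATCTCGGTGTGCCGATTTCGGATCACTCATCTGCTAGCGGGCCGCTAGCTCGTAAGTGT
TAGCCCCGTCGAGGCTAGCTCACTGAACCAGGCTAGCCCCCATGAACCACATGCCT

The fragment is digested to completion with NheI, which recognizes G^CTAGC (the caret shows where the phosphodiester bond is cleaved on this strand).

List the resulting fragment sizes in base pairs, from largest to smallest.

NheI sites (GCTAGC) start at positions 34, 45, 74, 92.
NheI cuts after the first base of each site, so after positions 34, 45, 74, 92.
Linear molecule, 4 cuts → 5 fragments:
  1–34 → 34 bp
  35–45 → 11 bp
  46–74 → 29 bp
  75–92 → 18 bp
  93–116 → 24 bp
Sorted largest to smallest: 34, 29, 24, 18, 11 bp.

34, 29, 24, 18, 11 bp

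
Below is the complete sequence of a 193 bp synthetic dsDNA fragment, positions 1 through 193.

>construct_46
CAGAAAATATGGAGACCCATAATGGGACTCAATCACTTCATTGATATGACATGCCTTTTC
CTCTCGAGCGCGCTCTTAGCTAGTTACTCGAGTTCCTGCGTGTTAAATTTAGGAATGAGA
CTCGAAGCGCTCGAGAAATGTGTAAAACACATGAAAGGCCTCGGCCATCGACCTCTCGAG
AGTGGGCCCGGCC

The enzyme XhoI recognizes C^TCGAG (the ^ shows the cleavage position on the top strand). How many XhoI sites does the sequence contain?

4

CTCGAG occurs starting at positions 63, 87, 130, 175.
XhoI cuts at 4 sites.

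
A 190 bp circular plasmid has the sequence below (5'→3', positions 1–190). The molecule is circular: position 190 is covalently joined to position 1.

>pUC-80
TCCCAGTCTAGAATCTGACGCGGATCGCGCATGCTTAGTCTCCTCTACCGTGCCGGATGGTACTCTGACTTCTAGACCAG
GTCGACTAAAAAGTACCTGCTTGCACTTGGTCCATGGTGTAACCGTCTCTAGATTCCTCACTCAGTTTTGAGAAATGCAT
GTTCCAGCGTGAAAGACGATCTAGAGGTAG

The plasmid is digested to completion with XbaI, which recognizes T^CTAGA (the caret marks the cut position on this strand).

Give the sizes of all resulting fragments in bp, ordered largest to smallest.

64, 57, 52, 17 bp

XbaI sites (TCTAGA) start at positions 7, 71, 128, 180.
XbaI cuts after the first base of each site, so after positions 7, 71, 128, 180.
Circular molecule, 4 cuts → 4 fragments:
  8–71 → 64 bp
  72–128 → 57 bp
  129–180 → 52 bp
  181–190 then 1–7 → 10 + 7 = 17 bp
Sorted largest to smallest: 64, 57, 52, 17 bp.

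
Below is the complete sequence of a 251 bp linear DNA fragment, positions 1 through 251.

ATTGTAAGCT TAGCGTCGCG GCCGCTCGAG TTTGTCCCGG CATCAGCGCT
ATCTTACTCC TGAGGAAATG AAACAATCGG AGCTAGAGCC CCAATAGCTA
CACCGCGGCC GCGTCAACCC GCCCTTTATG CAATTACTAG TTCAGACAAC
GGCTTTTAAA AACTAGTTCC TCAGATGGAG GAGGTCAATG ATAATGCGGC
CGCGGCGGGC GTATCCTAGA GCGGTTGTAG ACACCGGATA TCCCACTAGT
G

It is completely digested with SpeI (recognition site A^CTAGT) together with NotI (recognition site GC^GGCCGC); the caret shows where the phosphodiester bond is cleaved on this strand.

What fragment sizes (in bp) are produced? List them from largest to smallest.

87, 48, 35, 30, 26, 19, 6 bp

SpeI sites (ACTAGT) start at positions 136, 162, 245.
SpeI cuts after the first base of each site, so after positions 136, 162, 245.
NotI sites (GCGGCCGC) start at positions 18, 105, 196.
NotI cuts after base 2 of each site, so after positions 19, 106, 197.
Combined cut positions: 19, 106, 136, 162, 197, 245.
Linear molecule, 6 cuts → 7 fragments:
  1–19 → 19 bp
  20–106 → 87 bp
  107–136 → 30 bp
  137–162 → 26 bp
  163–197 → 35 bp
  198–245 → 48 bp
  246–251 → 6 bp
Sorted largest to smallest: 87, 48, 35, 30, 26, 19, 6 bp.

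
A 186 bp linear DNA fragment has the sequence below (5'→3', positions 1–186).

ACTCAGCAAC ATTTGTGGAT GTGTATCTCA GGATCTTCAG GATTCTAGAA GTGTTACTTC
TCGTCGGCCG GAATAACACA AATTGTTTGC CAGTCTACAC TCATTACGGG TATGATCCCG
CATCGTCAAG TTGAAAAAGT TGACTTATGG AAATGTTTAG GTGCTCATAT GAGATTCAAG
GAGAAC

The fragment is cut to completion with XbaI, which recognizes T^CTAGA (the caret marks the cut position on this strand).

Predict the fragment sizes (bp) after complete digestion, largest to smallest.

The XbaI site (TCTAGA) starts at position 44.
XbaI cuts after the first base of each site, so after position 44.
Linear molecule, 1 cut → 2 fragments:
  1–44 → 44 bp
  45–186 → 142 bp
Sorted largest to smallest: 142, 44 bp.

142, 44 bp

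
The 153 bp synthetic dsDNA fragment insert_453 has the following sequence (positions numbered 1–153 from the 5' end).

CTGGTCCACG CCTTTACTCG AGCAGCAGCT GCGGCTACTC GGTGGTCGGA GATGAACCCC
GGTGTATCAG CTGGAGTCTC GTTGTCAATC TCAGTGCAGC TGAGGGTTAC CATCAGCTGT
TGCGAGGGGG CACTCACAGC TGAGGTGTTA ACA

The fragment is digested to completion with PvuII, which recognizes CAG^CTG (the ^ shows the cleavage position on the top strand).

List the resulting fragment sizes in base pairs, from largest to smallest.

42, 29, 28, 23, 17, 14 bp

PvuII sites (CAGCTG) start at positions 26, 68, 97, 114, 137.
PvuII cuts after base 3 of each site, so after positions 28, 70, 99, 116, 139.
Linear molecule, 5 cuts → 6 fragments:
  1–28 → 28 bp
  29–70 → 42 bp
  71–99 → 29 bp
  100–116 → 17 bp
  117–139 → 23 bp
  140–153 → 14 bp
Sorted largest to smallest: 42, 29, 28, 23, 17, 14 bp.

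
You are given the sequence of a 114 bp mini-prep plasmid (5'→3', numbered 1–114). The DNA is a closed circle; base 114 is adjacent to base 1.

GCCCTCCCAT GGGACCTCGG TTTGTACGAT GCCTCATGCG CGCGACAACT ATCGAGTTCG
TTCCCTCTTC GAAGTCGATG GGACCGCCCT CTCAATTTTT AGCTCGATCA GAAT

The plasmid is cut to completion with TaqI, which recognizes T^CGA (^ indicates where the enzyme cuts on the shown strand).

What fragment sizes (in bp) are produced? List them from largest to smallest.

62, 29, 17, 6 bp

TaqI sites (TCGA) start at positions 52, 69, 75, 104.
TaqI cuts after the first base of each site, so after positions 52, 69, 75, 104.
Circular molecule, 4 cuts → 4 fragments:
  53–69 → 17 bp
  70–75 → 6 bp
  76–104 → 29 bp
  105–114 then 1–52 → 10 + 52 = 62 bp
Sorted largest to smallest: 62, 29, 17, 6 bp.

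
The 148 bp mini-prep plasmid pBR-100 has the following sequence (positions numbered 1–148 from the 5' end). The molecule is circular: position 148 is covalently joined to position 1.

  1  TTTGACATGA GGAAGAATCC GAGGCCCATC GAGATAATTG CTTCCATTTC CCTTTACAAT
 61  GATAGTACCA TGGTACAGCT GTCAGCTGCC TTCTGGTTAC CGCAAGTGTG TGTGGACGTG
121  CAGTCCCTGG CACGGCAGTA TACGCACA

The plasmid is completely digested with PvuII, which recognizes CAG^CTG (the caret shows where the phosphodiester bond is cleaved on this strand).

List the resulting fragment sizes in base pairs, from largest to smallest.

PvuII sites (CAGCTG) start at positions 76, 83.
PvuII cuts after base 3 of each site, so after positions 78, 85.
Circular molecule, 2 cuts → 2 fragments:
  79–85 → 7 bp
  86–148 then 1–78 → 63 + 78 = 141 bp
Sorted largest to smallest: 141, 7 bp.

141, 7 bp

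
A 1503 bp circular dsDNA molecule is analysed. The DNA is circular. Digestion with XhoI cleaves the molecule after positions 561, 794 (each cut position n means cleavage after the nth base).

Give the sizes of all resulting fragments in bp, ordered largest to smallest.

Circular molecule, 2 cuts → 2 fragments:
  794 − 561 = 233 bp
  wrap: 1503 − 794 + 561 = 1270 bp
Sorted largest to smallest: 1270, 233 bp.

1270, 233 bp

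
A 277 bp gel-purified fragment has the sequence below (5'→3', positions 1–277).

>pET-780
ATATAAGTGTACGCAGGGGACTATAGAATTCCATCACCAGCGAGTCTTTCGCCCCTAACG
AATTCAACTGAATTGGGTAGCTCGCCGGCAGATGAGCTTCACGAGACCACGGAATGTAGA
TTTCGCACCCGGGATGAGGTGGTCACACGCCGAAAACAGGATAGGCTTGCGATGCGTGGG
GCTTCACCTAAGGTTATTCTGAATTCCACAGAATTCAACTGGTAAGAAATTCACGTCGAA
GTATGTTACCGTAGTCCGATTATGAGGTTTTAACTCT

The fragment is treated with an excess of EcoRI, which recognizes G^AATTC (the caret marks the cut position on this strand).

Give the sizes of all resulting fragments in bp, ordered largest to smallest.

EcoRI sites (GAATTC) start at positions 26, 60, 201, 211.
EcoRI cuts after the first base of each site, so after positions 26, 60, 201, 211.
Linear molecule, 4 cuts → 5 fragments:
  1–26 → 26 bp
  27–60 → 34 bp
  61–201 → 141 bp
  202–211 → 10 bp
  212–277 → 66 bp
Sorted largest to smallest: 141, 66, 34, 26, 10 bp.

141, 66, 34, 26, 10 bp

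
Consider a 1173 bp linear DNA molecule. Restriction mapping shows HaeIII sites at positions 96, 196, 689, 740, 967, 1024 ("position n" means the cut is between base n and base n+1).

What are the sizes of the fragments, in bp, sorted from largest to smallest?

Linear molecule, 6 cuts → 7 fragments:
  96 − 0 = 96 bp
  196 − 96 = 100 bp
  689 − 196 = 493 bp
  740 − 689 = 51 bp
  967 − 740 = 227 bp
  1024 − 967 = 57 bp
  1173 − 1024 = 149 bp
Sorted largest to smallest: 493, 227, 149, 100, 96, 57, 51 bp.

493, 227, 149, 100, 96, 57, 51 bp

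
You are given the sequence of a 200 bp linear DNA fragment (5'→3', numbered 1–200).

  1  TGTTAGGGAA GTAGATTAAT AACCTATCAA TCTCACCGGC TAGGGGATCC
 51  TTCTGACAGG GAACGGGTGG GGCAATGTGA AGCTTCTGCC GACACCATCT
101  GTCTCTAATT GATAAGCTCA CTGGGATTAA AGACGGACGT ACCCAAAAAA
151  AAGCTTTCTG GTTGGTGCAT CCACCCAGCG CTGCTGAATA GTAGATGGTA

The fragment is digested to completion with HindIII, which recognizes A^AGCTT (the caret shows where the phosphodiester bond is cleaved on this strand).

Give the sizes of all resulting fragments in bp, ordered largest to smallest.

HindIII sites (AAGCTT) start at positions 80, 151.
HindIII cuts after the first base of each site, so after positions 80, 151.
Linear molecule, 2 cuts → 3 fragments:
  1–80 → 80 bp
  81–151 → 71 bp
  152–200 → 49 bp
Sorted largest to smallest: 80, 71, 49 bp.

80, 71, 49 bp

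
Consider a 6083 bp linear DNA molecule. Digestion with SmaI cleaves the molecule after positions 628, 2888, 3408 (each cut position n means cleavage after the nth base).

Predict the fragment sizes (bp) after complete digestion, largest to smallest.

2675, 2260, 628, 520 bp

Linear molecule, 3 cuts → 4 fragments:
  628 − 0 = 628 bp
  2888 − 628 = 2260 bp
  3408 − 2888 = 520 bp
  6083 − 3408 = 2675 bp
Sorted largest to smallest: 2675, 2260, 628, 520 bp.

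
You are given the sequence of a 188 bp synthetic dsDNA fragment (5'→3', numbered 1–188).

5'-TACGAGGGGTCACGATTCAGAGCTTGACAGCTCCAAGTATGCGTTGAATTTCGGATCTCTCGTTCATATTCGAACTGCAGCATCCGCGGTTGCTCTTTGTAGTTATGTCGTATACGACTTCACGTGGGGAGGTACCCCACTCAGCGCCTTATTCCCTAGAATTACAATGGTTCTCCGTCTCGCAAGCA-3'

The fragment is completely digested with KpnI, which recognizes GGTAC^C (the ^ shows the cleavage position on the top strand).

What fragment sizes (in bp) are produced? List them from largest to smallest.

The KpnI site (GGTACC) starts at position 131.
KpnI cuts after base 5 of each site (before the last base), so after position 135.
Linear molecule, 1 cut → 2 fragments:
  1–135 → 135 bp
  136–188 → 53 bp
Sorted largest to smallest: 135, 53 bp.

135, 53 bp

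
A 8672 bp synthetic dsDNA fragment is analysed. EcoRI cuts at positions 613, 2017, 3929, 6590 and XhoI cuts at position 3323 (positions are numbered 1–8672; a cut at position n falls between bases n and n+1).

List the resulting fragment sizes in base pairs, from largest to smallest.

2661, 2082, 1404, 1306, 613, 606 bp

Combined cut positions (sorted): 613, 2017, 3323, 3929, 6590.
Linear molecule, 5 cuts → 6 fragments:
  613 − 0 = 613 bp
  2017 − 613 = 1404 bp
  3323 − 2017 = 1306 bp
  3929 − 3323 = 606 bp
  6590 − 3929 = 2661 bp
  8672 − 6590 = 2082 bp
Sorted largest to smallest: 2661, 2082, 1404, 1306, 613, 606 bp.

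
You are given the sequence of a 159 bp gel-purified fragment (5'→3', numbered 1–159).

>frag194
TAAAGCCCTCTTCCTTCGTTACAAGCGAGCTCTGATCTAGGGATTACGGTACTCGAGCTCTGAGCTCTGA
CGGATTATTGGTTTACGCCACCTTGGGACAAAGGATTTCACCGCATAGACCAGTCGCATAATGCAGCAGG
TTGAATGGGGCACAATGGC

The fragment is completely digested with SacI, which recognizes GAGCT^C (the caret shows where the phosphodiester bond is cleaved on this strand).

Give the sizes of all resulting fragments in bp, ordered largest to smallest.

SacI sites (GAGCTC) start at positions 27, 55, 62.
SacI cuts after base 5 of each site (before the last base), so after positions 31, 59, 66.
Linear molecule, 3 cuts → 4 fragments:
  1–31 → 31 bp
  32–59 → 28 bp
  60–66 → 7 bp
  67–159 → 93 bp
Sorted largest to smallest: 93, 31, 28, 7 bp.

93, 31, 28, 7 bp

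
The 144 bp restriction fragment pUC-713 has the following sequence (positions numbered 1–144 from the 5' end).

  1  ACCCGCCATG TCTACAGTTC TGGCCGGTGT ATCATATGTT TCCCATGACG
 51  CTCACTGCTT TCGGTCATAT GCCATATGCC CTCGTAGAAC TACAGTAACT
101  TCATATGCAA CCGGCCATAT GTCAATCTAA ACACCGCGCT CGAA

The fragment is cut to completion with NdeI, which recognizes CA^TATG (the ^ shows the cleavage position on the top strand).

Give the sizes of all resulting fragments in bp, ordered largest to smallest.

NdeI sites (CATATG) start at positions 33, 66, 73, 102, 116.
NdeI cuts after base 2 of each site, so after positions 34, 67, 74, 103, 117.
Linear molecule, 5 cuts → 6 fragments:
  1–34 → 34 bp
  35–67 → 33 bp
  68–74 → 7 bp
  75–103 → 29 bp
  104–117 → 14 bp
  118–144 → 27 bp
Sorted largest to smallest: 34, 33, 29, 27, 14, 7 bp.

34, 33, 29, 27, 14, 7 bp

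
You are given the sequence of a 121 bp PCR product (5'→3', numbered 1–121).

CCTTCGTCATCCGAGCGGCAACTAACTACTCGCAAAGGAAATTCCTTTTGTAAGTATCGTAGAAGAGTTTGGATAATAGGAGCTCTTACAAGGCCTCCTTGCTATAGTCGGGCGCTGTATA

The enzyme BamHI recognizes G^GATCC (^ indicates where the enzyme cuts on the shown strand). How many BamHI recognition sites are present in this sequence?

0

No occurrence of GGATCC is present in the sequence.
BamHI does not cut: 0 sites.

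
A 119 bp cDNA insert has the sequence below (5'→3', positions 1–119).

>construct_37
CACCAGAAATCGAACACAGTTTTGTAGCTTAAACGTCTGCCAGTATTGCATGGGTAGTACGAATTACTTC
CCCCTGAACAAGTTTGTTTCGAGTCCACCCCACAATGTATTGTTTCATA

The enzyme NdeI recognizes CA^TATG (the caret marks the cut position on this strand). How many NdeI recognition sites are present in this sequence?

0

No occurrence of CATATG is present in the sequence.
NdeI does not cut: 0 sites.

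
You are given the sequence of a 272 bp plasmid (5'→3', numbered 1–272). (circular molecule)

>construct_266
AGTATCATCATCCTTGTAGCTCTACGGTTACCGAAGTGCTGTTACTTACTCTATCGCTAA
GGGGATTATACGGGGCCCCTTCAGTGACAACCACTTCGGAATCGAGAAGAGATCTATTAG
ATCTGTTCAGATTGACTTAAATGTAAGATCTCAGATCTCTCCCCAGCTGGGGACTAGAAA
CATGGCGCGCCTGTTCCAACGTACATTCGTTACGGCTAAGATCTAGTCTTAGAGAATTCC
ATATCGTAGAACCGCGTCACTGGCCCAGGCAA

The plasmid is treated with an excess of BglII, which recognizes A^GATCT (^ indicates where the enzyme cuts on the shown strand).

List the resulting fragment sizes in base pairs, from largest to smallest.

BglII sites (AGATCT) start at positions 110, 119, 146, 153, 219.
BglII cuts after the first base of each site, so after positions 110, 119, 146, 153, 219.
Circular molecule, 5 cuts → 5 fragments:
  111–119 → 9 bp
  120–146 → 27 bp
  147–153 → 7 bp
  154–219 → 66 bp
  220–272 then 1–110 → 53 + 110 = 163 bp
Sorted largest to smallest: 163, 66, 27, 9, 7 bp.

163, 66, 27, 9, 7 bp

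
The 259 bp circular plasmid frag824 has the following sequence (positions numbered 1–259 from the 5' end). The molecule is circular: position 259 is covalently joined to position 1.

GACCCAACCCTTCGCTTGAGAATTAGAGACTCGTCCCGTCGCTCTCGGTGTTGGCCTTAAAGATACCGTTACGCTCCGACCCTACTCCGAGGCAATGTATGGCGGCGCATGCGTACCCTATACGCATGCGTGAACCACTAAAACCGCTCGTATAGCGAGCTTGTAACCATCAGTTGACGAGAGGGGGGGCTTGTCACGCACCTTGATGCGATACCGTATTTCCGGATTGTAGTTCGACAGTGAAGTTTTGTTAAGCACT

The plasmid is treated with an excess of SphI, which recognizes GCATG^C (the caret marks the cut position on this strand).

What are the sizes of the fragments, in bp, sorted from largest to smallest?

SphI sites (GCATGC) start at positions 107, 124.
SphI cuts after base 5 of each site (before the last base), so after positions 111, 128.
Circular molecule, 2 cuts → 2 fragments:
  112–128 → 17 bp
  129–259 then 1–111 → 131 + 111 = 242 bp
Sorted largest to smallest: 242, 17 bp.

242, 17 bp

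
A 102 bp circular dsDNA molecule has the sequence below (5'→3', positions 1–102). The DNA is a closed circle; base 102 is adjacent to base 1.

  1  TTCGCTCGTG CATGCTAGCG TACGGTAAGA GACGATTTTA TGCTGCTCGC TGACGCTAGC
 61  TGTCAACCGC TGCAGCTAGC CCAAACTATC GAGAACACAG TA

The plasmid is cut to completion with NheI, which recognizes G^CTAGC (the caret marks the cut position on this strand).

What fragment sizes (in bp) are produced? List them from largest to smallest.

41, 41, 20 bp

NheI sites (GCTAGC) start at positions 14, 55, 75.
NheI cuts after the first base of each site, so after positions 14, 55, 75.
Circular molecule, 3 cuts → 3 fragments:
  15–55 → 41 bp
  56–75 → 20 bp
  76–102 then 1–14 → 27 + 14 = 41 bp
Sorted largest to smallest: 41, 41, 20 bp.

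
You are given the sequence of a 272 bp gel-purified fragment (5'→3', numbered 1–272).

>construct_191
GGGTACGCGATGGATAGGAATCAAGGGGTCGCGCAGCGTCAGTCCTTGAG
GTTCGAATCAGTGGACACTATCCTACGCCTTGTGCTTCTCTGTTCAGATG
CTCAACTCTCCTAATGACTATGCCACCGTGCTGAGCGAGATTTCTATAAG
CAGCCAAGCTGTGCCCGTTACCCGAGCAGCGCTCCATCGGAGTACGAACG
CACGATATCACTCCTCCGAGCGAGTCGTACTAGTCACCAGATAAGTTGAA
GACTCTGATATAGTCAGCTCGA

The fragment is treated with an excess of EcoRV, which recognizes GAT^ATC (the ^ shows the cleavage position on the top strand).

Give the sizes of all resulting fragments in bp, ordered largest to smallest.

206, 66 bp

The EcoRV site (GATATC) starts at position 204.
EcoRV cuts after base 3 of each site, so after position 206.
Linear molecule, 1 cut → 2 fragments:
  1–206 → 206 bp
  207–272 → 66 bp
Sorted largest to smallest: 206, 66 bp.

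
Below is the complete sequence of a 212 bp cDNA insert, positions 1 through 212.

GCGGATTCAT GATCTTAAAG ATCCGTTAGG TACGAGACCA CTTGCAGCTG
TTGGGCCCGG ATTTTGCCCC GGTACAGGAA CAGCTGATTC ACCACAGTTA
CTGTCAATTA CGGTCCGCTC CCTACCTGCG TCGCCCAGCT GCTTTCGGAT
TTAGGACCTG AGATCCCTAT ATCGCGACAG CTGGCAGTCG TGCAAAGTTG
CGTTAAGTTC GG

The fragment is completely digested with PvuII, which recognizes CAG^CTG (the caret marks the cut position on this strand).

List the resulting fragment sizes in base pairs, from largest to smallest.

55, 47, 42, 36, 32 bp

PvuII sites (CAGCTG) start at positions 45, 81, 136, 178.
PvuII cuts after base 3 of each site, so after positions 47, 83, 138, 180.
Linear molecule, 4 cuts → 5 fragments:
  1–47 → 47 bp
  48–83 → 36 bp
  84–138 → 55 bp
  139–180 → 42 bp
  181–212 → 32 bp
Sorted largest to smallest: 55, 47, 42, 36, 32 bp.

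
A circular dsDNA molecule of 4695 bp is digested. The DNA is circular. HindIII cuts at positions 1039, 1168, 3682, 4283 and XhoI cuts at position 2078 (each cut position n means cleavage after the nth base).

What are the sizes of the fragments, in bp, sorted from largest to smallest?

Combined cut positions (sorted): 1039, 1168, 2078, 3682, 4283.
Circular molecule, 5 cuts → 5 fragments:
  1168 − 1039 = 129 bp
  2078 − 1168 = 910 bp
  3682 − 2078 = 1604 bp
  4283 − 3682 = 601 bp
  wrap: 4695 − 4283 + 1039 = 1451 bp
Sorted largest to smallest: 1604, 1451, 910, 601, 129 bp.

1604, 1451, 910, 601, 129 bp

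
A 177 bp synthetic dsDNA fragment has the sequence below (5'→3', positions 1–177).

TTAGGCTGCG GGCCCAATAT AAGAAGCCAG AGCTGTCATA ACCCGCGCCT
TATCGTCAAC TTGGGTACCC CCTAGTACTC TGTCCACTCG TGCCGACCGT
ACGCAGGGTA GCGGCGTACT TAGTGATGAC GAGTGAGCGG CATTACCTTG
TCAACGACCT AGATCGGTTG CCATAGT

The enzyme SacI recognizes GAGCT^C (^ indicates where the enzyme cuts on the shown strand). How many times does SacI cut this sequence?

No occurrence of GAGCTC is present in the sequence.
SacI does not cut: 0 sites.

0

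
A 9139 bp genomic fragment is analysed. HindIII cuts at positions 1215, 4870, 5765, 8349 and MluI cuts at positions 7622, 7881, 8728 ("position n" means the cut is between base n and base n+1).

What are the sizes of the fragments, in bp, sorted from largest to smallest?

3655, 1857, 1215, 895, 468, 411, 379, 259 bp

Combined cut positions (sorted): 1215, 4870, 5765, 7622, 7881, 8349, 8728.
Linear molecule, 7 cuts → 8 fragments:
  1215 − 0 = 1215 bp
  4870 − 1215 = 3655 bp
  5765 − 4870 = 895 bp
  7622 − 5765 = 1857 bp
  7881 − 7622 = 259 bp
  8349 − 7881 = 468 bp
  8728 − 8349 = 379 bp
  9139 − 8728 = 411 bp
Sorted largest to smallest: 3655, 1857, 1215, 895, 468, 411, 379, 259 bp.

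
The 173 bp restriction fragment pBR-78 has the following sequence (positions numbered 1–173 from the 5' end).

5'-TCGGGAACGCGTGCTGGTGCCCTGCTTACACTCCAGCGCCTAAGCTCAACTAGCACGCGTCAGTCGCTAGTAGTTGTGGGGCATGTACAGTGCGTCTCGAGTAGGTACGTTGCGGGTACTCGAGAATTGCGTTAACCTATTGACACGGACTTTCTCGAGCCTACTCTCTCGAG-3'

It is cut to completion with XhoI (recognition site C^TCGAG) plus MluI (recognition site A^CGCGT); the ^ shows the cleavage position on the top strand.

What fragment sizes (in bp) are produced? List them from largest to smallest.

48, 41, 35, 23, 14, 7, 5 bp

XhoI sites (CTCGAG) start at positions 96, 119, 154, 168.
XhoI cuts after the first base of each site, so after positions 96, 119, 154, 168.
MluI sites (ACGCGT) start at positions 7, 55.
MluI cuts after the first base of each site, so after positions 7, 55.
Combined cut positions: 7, 55, 96, 119, 154, 168.
Linear molecule, 6 cuts → 7 fragments:
  1–7 → 7 bp
  8–55 → 48 bp
  56–96 → 41 bp
  97–119 → 23 bp
  120–154 → 35 bp
  155–168 → 14 bp
  169–173 → 5 bp
Sorted largest to smallest: 48, 41, 35, 23, 14, 7, 5 bp.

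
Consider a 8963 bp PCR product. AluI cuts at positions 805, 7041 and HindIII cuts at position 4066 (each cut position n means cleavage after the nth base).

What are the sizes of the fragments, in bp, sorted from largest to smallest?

Combined cut positions (sorted): 805, 4066, 7041.
Linear molecule, 3 cuts → 4 fragments:
  805 − 0 = 805 bp
  4066 − 805 = 3261 bp
  7041 − 4066 = 2975 bp
  8963 − 7041 = 1922 bp
Sorted largest to smallest: 3261, 2975, 1922, 805 bp.

3261, 2975, 1922, 805 bp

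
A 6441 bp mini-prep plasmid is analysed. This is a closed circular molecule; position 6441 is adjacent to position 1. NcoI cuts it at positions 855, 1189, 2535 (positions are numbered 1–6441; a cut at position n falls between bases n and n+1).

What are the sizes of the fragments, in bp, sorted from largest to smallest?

4761, 1346, 334 bp

Circular molecule, 3 cuts → 3 fragments:
  1189 − 855 = 334 bp
  2535 − 1189 = 1346 bp
  wrap: 6441 − 2535 + 855 = 4761 bp
Sorted largest to smallest: 4761, 1346, 334 bp.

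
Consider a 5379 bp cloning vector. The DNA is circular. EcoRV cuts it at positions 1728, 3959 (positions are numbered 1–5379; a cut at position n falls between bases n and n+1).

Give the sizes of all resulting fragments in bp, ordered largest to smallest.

Circular molecule, 2 cuts → 2 fragments:
  3959 − 1728 = 2231 bp
  wrap: 5379 − 3959 + 1728 = 3148 bp
Sorted largest to smallest: 3148, 2231 bp.

3148, 2231 bp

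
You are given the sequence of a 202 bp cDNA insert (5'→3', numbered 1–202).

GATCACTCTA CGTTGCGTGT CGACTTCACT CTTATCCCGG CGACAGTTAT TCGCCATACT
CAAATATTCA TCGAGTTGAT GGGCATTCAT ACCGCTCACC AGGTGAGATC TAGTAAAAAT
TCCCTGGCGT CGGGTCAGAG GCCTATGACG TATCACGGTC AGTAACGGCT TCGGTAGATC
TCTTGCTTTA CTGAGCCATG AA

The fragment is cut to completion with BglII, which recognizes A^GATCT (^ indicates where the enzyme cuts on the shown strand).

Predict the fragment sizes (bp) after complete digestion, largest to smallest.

BglII sites (AGATCT) start at positions 106, 176.
BglII cuts after the first base of each site, so after positions 106, 176.
Linear molecule, 2 cuts → 3 fragments:
  1–106 → 106 bp
  107–176 → 70 bp
  177–202 → 26 bp
Sorted largest to smallest: 106, 70, 26 bp.

106, 70, 26 bp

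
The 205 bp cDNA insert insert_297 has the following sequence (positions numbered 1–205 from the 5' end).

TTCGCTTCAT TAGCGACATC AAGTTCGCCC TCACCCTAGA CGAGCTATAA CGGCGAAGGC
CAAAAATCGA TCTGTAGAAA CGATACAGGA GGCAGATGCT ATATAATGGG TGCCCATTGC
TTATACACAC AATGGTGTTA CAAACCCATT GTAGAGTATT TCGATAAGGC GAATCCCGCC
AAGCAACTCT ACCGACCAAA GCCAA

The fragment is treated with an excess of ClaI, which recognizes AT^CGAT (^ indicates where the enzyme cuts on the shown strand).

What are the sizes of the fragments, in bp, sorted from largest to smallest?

138, 67 bp

The ClaI site (ATCGAT) starts at position 66.
ClaI cuts after base 2 of each site, so after position 67.
Linear molecule, 1 cut → 2 fragments:
  1–67 → 67 bp
  68–205 → 138 bp
Sorted largest to smallest: 138, 67 bp.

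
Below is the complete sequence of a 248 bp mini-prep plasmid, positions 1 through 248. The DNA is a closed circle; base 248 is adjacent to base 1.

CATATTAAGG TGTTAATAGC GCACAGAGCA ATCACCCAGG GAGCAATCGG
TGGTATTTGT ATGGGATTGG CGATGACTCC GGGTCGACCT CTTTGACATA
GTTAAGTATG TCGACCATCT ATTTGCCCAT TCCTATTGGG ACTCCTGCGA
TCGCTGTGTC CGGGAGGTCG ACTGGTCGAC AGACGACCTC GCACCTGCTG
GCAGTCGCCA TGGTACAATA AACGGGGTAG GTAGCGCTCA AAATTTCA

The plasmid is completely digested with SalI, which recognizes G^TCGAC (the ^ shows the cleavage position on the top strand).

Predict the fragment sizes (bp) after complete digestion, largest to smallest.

SalI sites (GTCGAC) start at positions 83, 110, 167, 175.
SalI cuts after the first base of each site, so after positions 83, 110, 167, 175.
Circular molecule, 4 cuts → 4 fragments:
  84–110 → 27 bp
  111–167 → 57 bp
  168–175 → 8 bp
  176–248 then 1–83 → 73 + 83 = 156 bp
Sorted largest to smallest: 156, 57, 27, 8 bp.

156, 57, 27, 8 bp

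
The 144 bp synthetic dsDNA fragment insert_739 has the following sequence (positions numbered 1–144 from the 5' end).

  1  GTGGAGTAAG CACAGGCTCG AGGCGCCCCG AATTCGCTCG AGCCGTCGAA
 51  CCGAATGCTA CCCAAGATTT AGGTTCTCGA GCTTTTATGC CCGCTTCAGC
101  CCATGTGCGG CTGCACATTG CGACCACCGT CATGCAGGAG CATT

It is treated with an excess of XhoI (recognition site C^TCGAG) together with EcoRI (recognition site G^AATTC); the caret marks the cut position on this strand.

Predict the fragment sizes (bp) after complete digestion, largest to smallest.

XhoI sites (CTCGAG) start at positions 17, 37, 76.
XhoI cuts after the first base of each site, so after positions 17, 37, 76.
The EcoRI site (GAATTC) starts at position 30.
EcoRI cuts after the first base of each site, so after position 30.
Combined cut positions: 17, 30, 37, 76.
Linear molecule, 4 cuts → 5 fragments:
  1–17 → 17 bp
  18–30 → 13 bp
  31–37 → 7 bp
  38–76 → 39 bp
  77–144 → 68 bp
Sorted largest to smallest: 68, 39, 17, 13, 7 bp.

68, 39, 17, 13, 7 bp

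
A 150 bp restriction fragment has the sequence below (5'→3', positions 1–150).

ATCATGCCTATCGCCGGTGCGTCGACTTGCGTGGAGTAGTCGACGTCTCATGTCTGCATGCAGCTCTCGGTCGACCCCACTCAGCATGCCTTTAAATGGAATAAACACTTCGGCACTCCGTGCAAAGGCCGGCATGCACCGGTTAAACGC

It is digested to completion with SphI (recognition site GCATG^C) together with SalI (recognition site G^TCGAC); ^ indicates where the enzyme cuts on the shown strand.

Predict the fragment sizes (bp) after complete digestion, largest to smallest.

SphI sites (GCATGC) start at positions 56, 84, 132.
SphI cuts after base 5 of each site (before the last base), so after positions 60, 88, 136.
SalI sites (GTCGAC) start at positions 21, 39, 70.
SalI cuts after the first base of each site, so after positions 21, 39, 70.
Combined cut positions: 21, 39, 60, 70, 88, 136.
Linear molecule, 6 cuts → 7 fragments:
  1–21 → 21 bp
  22–39 → 18 bp
  40–60 → 21 bp
  61–70 → 10 bp
  71–88 → 18 bp
  89–136 → 48 bp
  137–150 → 14 bp
Sorted largest to smallest: 48, 21, 21, 18, 18, 14, 10 bp.

48, 21, 21, 18, 18, 14, 10 bp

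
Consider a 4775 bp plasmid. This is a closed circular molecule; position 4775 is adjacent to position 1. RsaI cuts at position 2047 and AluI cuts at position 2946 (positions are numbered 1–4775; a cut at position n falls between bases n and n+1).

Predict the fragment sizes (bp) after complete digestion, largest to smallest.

Combined cut positions (sorted): 2047, 2946.
Circular molecule, 2 cuts → 2 fragments:
  2946 − 2047 = 899 bp
  wrap: 4775 − 2946 + 2047 = 3876 bp
Sorted largest to smallest: 3876, 899 bp.

3876, 899 bp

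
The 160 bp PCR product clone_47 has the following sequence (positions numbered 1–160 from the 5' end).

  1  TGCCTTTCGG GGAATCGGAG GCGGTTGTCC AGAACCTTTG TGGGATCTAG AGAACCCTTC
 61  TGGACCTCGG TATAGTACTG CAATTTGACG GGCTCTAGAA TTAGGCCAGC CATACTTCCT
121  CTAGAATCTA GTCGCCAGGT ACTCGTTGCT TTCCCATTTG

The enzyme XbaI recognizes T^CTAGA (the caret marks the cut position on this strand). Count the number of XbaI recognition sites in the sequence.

TCTAGA occurs starting at positions 46, 94, 120.
XbaI cuts at 3 sites.

3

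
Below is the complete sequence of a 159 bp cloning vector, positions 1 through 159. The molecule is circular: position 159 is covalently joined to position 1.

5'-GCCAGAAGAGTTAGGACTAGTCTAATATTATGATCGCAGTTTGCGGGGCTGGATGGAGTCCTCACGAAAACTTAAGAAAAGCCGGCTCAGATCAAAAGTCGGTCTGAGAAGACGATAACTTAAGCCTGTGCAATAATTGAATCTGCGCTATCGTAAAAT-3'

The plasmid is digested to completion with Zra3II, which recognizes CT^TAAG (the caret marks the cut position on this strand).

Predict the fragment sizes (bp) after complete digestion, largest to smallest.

111, 48 bp

Zra3II sites (CTTAAG) start at positions 71, 119.
Zra3II cuts after base 2 of each site, so after positions 72, 120.
Circular molecule, 2 cuts → 2 fragments:
  73–120 → 48 bp
  121–159 then 1–72 → 39 + 72 = 111 bp
Sorted largest to smallest: 111, 48 bp.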